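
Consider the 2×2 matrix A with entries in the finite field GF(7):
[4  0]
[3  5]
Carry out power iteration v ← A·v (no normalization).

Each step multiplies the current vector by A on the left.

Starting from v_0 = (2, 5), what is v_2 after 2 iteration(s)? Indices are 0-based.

v_2 = (4, 4)

v_0 = (2, 5).
v_1 = A·v_0 = (1, 3).
v_2 = A·v_1 = (4, 4).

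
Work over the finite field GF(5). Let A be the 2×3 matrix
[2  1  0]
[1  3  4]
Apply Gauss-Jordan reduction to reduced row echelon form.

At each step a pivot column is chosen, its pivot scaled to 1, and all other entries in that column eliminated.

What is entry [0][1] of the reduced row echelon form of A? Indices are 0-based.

step 1: normalize row 0 (÷2) = (1, 3, 0)
  row 1: subtract 1×row0 = (0, 0, 4)
skip col 1 (zero from row 1)
step 2: normalize row 1 (÷4) = (0, 0, 1)

M[0][1] = 3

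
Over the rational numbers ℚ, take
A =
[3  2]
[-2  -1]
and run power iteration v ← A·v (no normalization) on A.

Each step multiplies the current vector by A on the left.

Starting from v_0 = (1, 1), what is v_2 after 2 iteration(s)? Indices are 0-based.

v_0 = (1, 1).
v_1 = A·v_0 = (5, -3).
v_2 = A·v_1 = (9, -7).

v_2 = (9, -7)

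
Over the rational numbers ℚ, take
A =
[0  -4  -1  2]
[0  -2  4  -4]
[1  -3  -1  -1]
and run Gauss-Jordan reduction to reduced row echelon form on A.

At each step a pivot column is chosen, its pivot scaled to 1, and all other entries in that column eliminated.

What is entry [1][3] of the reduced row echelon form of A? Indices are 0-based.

step 1: exchange rows 0,2
step 1: normalize row 0 (÷1) = (1, -3, -1, -1)
step 2: normalize row 1 (÷-2) = (0, 1, -2, 2)
  row 0: subtract -3×row1 = (1, 0, -7, 5)
  row 2: subtract -4×row1 = (0, 0, -9, 10)
step 3: normalize row 2 (÷-9) = (0, 0, 1, -10/9)
  row 0: subtract -7×row2 = (1, 0, 0, -25/9)
  row 1: subtract -2×row2 = (0, 1, 0, -2/9)

M[1][3] = -2/9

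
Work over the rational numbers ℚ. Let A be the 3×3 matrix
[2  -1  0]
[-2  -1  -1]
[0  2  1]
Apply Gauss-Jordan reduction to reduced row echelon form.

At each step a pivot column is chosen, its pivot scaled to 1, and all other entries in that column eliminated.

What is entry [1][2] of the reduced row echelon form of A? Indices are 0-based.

M[1][2] = 1/2

pivot(0,0)=2: scale R0 → (1, -1/2, 0)
  clear (1,0): R1 −= (-2)R0 → (0, -2, -1)
pivot(1,1)=-2: scale R1 → (0, 1, 1/2)
  clear (0,1): R0 −= (-1/2)R1 → (1, 0, 1/4)
  clear (2,1): R2 −= (2)R1 → (0, 0, 0)
col 2: no nonzero at/below row 2; advance.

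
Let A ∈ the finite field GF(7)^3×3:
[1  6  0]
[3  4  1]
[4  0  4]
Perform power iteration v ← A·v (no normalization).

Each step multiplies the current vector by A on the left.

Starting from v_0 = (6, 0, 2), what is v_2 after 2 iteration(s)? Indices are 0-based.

v_2 = (0, 4, 5)

v_0 = (6, 0, 2).
v_1 = A·v_0 = (6, 6, 4).
v_2 = A·v_1 = (0, 4, 5).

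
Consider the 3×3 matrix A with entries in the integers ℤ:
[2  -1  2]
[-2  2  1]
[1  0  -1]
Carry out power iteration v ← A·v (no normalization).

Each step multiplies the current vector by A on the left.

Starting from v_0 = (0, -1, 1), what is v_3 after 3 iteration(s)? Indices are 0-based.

v_0 = (0, -1, 1).
v_1 = A·v_0 = (3, -1, -1).
v_2 = A·v_1 = (5, -9, 4).
v_3 = A·v_2 = (27, -24, 1).

v_3 = (27, -24, 1)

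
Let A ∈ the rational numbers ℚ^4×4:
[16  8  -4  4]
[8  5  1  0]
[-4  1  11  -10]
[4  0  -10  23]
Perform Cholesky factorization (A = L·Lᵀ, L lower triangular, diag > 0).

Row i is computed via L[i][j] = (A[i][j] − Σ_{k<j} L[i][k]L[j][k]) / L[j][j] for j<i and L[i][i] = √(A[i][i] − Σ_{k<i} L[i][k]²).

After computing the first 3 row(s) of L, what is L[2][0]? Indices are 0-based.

L[2][0] = -1

Step 1: L[0][0] = √(16) = 4.
  L[1][0] = (8) / L[0][0] = 2.
Step 2: L[1][1] = √(1) = 1.
  L[2][0] = (-4) / L[0][0] = -1.
  L[2][1] = (3) / L[1][1] = 3.
Step 3: L[2][2] = √(1) = 1.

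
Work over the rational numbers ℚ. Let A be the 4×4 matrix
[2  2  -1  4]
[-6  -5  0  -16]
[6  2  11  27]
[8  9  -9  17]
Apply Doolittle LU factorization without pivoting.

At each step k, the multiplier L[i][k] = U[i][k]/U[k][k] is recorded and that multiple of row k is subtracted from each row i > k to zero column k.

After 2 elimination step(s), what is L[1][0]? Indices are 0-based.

k=0: U[0][0]=2
  eliminate (1,0): mult=-3, new row 1: (0, 1, -3, -4); set L[1][0]=-3
  eliminate (2,0): mult=3, new row 2: (0, -4, 14, 15); set L[2][0]=3
  eliminate (3,0): mult=4, new row 3: (0, 1, -5, 1); set L[3][0]=4
k=1: U[1][1]=1
  eliminate (2,1): mult=-4, new row 2: (0, 0, 2, -1); set L[2][1]=-4
  eliminate (3,1): mult=1, new row 3: (0, 0, -2, 5); set L[3][1]=1

L[1][0] = -3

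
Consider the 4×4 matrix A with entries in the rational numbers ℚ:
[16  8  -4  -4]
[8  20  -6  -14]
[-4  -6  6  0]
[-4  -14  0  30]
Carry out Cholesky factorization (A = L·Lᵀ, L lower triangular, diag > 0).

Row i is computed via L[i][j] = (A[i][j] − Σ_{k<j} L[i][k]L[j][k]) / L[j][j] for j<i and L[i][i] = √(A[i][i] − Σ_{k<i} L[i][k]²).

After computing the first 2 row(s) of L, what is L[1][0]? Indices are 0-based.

L[1][0] = 2

Step 1: L[0][0] = √(16) = 4.
  L[1][0] = (8) / L[0][0] = 2.
Step 2: L[1][1] = √(16) = 4.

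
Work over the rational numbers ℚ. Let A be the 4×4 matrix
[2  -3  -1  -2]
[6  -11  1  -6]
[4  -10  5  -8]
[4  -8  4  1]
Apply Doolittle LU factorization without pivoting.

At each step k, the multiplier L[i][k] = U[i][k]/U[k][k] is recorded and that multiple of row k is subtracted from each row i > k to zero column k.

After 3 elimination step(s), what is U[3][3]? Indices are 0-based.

k=0: U[0][0]=2
  eliminate (1,0): mult=3, new row 1: (0, -2, 4, 0); set L[1][0]=3
  eliminate (2,0): mult=2, new row 2: (0, -4, 7, -4); set L[2][0]=2
  eliminate (3,0): mult=2, new row 3: (0, -2, 6, 5); set L[3][0]=2
k=1: U[1][1]=-2
  eliminate (2,1): mult=2, new row 2: (0, 0, -1, -4); set L[2][1]=2
  eliminate (3,1): mult=1, new row 3: (0, 0, 2, 5); set L[3][1]=1
k=2: U[2][2]=-1
  eliminate (3,2): mult=-2, new row 3: (0, 0, 0, -3); set L[3][2]=-2

U[3][3] = -3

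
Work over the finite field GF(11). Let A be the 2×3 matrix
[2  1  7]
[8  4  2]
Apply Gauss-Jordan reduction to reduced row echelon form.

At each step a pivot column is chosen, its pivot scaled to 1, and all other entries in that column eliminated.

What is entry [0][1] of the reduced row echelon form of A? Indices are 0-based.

step 1: normalize row 0 (÷2) = (1, 6, 9)
  row 1: subtract 8×row0 = (0, 0, 7)
skip col 1 (zero from row 1)
step 2: normalize row 1 (÷7) = (0, 0, 1)
  row 0: subtract 9×row1 = (1, 6, 0)

M[0][1] = 6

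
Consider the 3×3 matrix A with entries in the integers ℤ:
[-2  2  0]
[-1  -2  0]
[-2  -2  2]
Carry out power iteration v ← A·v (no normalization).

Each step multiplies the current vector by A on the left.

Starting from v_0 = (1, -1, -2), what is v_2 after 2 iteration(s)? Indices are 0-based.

v_2 = (10, 2, -2)

v_0 = (1, -1, -2).
v_1 = A·v_0 = (-4, 1, -4).
v_2 = A·v_1 = (10, 2, -2).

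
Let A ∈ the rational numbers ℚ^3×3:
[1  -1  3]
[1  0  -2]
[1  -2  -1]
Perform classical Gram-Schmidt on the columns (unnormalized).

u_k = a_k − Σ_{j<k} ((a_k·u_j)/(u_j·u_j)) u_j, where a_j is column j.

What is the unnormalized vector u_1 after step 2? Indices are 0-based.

u_1 = (0, 1, -1)

Step 1: u_0 = a_0 = (1, 1, 1).
Step 2: u_1 = a_1 − (-1)·u_0 = (0, 1, -1).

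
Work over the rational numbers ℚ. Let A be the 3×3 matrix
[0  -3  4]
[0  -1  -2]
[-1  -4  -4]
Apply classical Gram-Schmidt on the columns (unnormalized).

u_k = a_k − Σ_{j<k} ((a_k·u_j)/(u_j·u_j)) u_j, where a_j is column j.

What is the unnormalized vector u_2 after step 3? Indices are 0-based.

u_2 = (1, -3, 0)

Step 1: u_0 = a_0 = (0, 0, -1).
Step 2: u_1 = a_1 − (4)·u_0 = (-3, -1, 0).
Step 3: u_2 = a_2 − (4)·u_0 − (-1)·u_1 = (1, -3, 0).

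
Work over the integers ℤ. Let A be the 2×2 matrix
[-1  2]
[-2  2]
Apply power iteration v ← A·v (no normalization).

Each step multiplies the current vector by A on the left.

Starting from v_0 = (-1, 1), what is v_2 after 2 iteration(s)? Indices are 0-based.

v_2 = (5, 2)

v_0 = (-1, 1).
v_1 = A·v_0 = (3, 4).
v_2 = A·v_1 = (5, 2).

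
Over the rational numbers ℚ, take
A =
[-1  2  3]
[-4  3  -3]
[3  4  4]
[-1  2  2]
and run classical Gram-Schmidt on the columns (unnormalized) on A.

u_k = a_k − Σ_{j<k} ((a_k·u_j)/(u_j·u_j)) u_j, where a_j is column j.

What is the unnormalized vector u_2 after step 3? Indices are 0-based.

Step 1: u_0 = a_0 = (-1, -4, 3, -1).
Step 2: u_1 = a_1 − (-4/27)·u_0 = (50/27, 65/27, 40/9, 50/27).
Step 3: u_2 = a_2 − (19/27)·u_0 − (107/175)·u_1 = (18/7, -58/35, -29/35, 11/7).

u_2 = (18/7, -58/35, -29/35, 11/7)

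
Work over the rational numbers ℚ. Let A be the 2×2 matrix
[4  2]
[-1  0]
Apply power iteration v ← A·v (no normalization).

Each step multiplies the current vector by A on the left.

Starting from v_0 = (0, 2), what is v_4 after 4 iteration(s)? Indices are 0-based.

v_0 = (0, 2).
v_1 = A·v_0 = (4, 0).
v_2 = A·v_1 = (16, -4).
v_3 = A·v_2 = (56, -16).
v_4 = A·v_3 = (192, -56).

v_4 = (192, -56)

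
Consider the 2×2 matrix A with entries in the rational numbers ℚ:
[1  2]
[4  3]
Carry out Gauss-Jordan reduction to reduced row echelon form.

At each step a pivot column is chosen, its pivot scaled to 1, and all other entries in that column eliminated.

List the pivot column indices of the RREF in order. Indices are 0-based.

step 1: normalize row 0 (÷1) = (1, 2)
  row 1: subtract 4×row0 = (0, -5)
step 2: normalize row 1 (÷-5) = (0, 1)
  row 0: subtract 2×row1 = (1, 0)

pivot columns: 0, 1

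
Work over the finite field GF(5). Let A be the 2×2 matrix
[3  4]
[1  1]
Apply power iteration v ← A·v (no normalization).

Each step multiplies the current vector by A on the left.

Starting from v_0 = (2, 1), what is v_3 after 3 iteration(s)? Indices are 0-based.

v_0 = (2, 1).
v_1 = A·v_0 = (0, 3).
v_2 = A·v_1 = (2, 3).
v_3 = A·v_2 = (3, 0).

v_3 = (3, 0)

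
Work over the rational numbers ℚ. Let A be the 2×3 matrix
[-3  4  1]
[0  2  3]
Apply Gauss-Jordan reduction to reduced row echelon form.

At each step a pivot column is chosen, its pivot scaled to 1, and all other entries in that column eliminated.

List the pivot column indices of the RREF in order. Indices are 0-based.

pivot columns: 0, 1

pivot(0,0)=-3: scale R0 → (1, -4/3, -1/3)
pivot(1,1)=2: scale R1 → (0, 1, 3/2)
  clear (0,1): R0 −= (-4/3)R1 → (1, 0, 5/3)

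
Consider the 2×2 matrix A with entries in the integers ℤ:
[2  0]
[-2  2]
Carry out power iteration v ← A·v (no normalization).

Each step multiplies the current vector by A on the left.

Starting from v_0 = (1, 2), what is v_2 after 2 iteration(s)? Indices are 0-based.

v_0 = (1, 2).
v_1 = A·v_0 = (2, 2).
v_2 = A·v_1 = (4, 0).

v_2 = (4, 0)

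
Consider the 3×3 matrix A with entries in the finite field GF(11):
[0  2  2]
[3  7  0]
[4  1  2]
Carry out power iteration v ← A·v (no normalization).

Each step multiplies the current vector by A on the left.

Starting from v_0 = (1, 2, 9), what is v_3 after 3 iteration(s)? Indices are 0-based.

v_3 = (5, 1, 5)

v_0 = (1, 2, 9).
v_1 = A·v_0 = (0, 6, 2).
v_2 = A·v_1 = (5, 9, 10).
v_3 = A·v_2 = (5, 1, 5).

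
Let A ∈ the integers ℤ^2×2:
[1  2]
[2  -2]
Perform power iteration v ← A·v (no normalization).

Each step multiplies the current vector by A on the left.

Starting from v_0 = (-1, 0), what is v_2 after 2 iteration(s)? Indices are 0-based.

v_0 = (-1, 0).
v_1 = A·v_0 = (-1, -2).
v_2 = A·v_1 = (-5, 2).

v_2 = (-5, 2)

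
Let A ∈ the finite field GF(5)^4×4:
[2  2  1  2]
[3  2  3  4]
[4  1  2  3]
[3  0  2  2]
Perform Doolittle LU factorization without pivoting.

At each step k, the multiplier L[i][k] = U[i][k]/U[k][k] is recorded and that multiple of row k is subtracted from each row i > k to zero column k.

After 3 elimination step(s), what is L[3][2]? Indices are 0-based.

Step 1: pivot at (0,0) is 2.
  row1 ← row1 − (4)·row0  ⇒  L[1][0]=4, U row1=(0, 4, 4, 1)
  row2 ← row2 − (2)·row0  ⇒  L[2][0]=2, U row2=(0, 2, 0, 4)
  row3 ← row3 − (4)·row0  ⇒  L[3][0]=4, U row3=(0, 2, 3, 4)
Step 2: pivot at (1,1) is 4.
  row2 ← row2 − (3)·row1  ⇒  L[2][1]=3, U row2=(0, 0, 3, 1)
  row3 ← row3 − (3)·row1  ⇒  L[3][1]=3, U row3=(0, 0, 1, 1)
Step 3: pivot at (2,2) is 3.
  row3 ← row3 − (2)·row2  ⇒  L[3][2]=2, U row3=(0, 0, 0, 4)

L[3][2] = 2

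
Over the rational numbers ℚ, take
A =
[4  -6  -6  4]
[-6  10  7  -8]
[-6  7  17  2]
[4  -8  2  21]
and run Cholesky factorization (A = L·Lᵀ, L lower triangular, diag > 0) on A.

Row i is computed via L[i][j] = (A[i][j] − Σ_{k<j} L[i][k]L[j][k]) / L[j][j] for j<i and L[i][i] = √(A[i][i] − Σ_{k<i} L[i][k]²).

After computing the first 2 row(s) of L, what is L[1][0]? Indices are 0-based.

L[1][0] = -3

Step 1: L[0][0] = √(4) = 2.
  L[1][0] = (-6) / L[0][0] = -3.
Step 2: L[1][1] = √(1) = 1.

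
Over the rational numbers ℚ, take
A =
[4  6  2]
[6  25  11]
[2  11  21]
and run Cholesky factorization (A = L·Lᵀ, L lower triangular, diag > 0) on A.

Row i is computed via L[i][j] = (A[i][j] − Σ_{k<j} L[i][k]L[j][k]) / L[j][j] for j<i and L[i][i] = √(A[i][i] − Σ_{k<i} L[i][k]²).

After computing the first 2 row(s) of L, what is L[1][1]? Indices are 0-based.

Step 1: L[0][0] = √(4) = 2.
  L[1][0] = (6) / L[0][0] = 3.
Step 2: L[1][1] = √(16) = 4.

L[1][1] = 4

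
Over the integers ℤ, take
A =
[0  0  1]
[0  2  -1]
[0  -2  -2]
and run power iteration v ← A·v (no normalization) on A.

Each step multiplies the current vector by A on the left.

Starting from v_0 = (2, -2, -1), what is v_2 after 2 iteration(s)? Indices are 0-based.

v_2 = (6, -12, -6)

v_0 = (2, -2, -1).
v_1 = A·v_0 = (-1, -3, 6).
v_2 = A·v_1 = (6, -12, -6).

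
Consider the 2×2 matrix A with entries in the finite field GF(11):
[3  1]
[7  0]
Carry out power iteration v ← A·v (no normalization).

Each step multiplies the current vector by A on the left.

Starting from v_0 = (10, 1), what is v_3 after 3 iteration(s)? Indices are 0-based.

v_3 = (2, 8)

v_0 = (10, 1).
v_1 = A·v_0 = (9, 4).
v_2 = A·v_1 = (9, 8).
v_3 = A·v_2 = (2, 8).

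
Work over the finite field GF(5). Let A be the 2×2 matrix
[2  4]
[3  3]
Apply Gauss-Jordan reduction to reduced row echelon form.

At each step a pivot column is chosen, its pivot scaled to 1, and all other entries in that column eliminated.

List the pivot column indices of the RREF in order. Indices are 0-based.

pivot columns: 0, 1

[1] R0 /= 2  ⇒  (1, 2)
     R1 -= 3·R0  ⇒  (0, 2)
[2] R1 /= 2  ⇒  (0, 1)
     R0 -= 2·R1  ⇒  (1, 0)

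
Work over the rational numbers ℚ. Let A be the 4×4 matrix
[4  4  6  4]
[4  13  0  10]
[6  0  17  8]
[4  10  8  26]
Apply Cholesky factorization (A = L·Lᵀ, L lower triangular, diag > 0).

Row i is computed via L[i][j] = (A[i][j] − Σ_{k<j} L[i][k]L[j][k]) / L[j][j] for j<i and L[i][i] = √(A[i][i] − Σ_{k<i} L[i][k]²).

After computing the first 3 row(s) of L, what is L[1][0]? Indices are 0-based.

Step 1: L[0][0] = √(4) = 2.
  L[1][0] = (4) / L[0][0] = 2.
Step 2: L[1][1] = √(9) = 3.
  L[2][0] = (6) / L[0][0] = 3.
  L[2][1] = (-6) / L[1][1] = -2.
Step 3: L[2][2] = √(4) = 2.

L[1][0] = 2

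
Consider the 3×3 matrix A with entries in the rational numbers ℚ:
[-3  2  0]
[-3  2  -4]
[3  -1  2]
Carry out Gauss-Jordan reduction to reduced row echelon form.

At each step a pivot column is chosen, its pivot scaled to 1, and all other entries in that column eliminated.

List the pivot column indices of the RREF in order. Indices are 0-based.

pivot columns: 0, 1, 2

pivot(0,0)=-3: scale R0 → (1, -2/3, 0)
  clear (1,0): R1 −= (-3)R0 → (0, 0, -4)
  clear (2,0): R2 −= (3)R0 → (0, 1, 2)
pivot(1,1): swap R1↔R2
pivot(1,1)=1: scale R1 → (0, 1, 2)
  clear (0,1): R0 −= (-2/3)R1 → (1, 0, 4/3)
pivot(2,2)=-4: scale R2 → (0, 0, 1)
  clear (0,2): R0 −= (4/3)R2 → (1, 0, 0)
  clear (1,2): R1 −= (2)R2 → (0, 1, 0)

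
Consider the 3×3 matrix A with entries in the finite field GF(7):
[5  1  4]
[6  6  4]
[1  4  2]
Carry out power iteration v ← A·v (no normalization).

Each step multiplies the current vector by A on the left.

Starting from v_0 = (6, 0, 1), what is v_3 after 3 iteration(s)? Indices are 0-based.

v_3 = (6, 3, 4)

v_0 = (6, 0, 1).
v_1 = A·v_0 = (6, 5, 1).
v_2 = A·v_1 = (4, 0, 0).
v_3 = A·v_2 = (6, 3, 4).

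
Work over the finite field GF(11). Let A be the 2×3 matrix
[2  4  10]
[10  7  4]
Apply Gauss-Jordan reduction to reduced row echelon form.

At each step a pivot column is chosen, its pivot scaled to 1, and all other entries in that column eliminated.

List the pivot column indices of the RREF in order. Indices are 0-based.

[1] R0 /= 2  ⇒  (1, 2, 5)
     R1 -= 10·R0  ⇒  (0, 9, 9)
[2] R1 /= 9  ⇒  (0, 1, 1)
     R0 -= 2·R1  ⇒  (1, 0, 3)

pivot columns: 0, 1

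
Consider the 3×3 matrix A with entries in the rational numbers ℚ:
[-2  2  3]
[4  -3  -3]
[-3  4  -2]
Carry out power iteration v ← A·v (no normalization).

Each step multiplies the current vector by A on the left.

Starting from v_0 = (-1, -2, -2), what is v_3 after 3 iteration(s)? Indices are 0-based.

v_3 = (10, 101, -415)

v_0 = (-1, -2, -2).
v_1 = A·v_0 = (-8, 8, -1).
v_2 = A·v_1 = (29, -53, 58).
v_3 = A·v_2 = (10, 101, -415).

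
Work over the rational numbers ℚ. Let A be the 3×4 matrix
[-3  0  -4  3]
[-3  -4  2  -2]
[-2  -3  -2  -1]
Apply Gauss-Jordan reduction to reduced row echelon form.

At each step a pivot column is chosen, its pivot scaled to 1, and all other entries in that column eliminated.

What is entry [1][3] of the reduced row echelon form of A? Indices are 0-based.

step 1: normalize row 0 (÷-3) = (1, 0, 4/3, -1)
  row 1: subtract -3×row0 = (0, -4, 6, -5)
  row 2: subtract -2×row0 = (0, -3, 2/3, -3)
step 2: normalize row 1 (÷-4) = (0, 1, -3/2, 5/4)
  row 2: subtract -3×row1 = (0, 0, -23/6, 3/4)
step 3: normalize row 2 (÷-23/6) = (0, 0, 1, -9/46)
  row 0: subtract 4/3×row2 = (1, 0, 0, -17/23)
  row 1: subtract -3/2×row2 = (0, 1, 0, 22/23)

M[1][3] = 22/23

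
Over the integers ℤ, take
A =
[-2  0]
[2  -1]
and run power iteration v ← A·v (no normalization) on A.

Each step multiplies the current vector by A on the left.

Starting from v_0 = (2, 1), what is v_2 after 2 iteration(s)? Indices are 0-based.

v_0 = (2, 1).
v_1 = A·v_0 = (-4, 3).
v_2 = A·v_1 = (8, -11).

v_2 = (8, -11)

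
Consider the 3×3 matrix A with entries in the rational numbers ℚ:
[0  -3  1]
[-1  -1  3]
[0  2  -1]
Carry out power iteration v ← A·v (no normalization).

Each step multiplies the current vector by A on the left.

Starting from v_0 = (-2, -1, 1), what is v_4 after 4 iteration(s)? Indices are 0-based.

v_4 = (-308, -316, 223)

v_0 = (-2, -1, 1).
v_1 = A·v_0 = (4, 6, -3).
v_2 = A·v_1 = (-21, -19, 15).
v_3 = A·v_2 = (72, 85, -53).
v_4 = A·v_3 = (-308, -316, 223).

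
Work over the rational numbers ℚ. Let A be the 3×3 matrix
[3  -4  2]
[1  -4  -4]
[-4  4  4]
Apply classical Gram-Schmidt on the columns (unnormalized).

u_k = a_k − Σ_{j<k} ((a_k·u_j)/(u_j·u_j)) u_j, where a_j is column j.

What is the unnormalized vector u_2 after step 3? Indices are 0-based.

Step 1: u_0 = a_0 = (3, 1, -4).
Step 2: u_1 = a_1 − (-16/13)·u_0 = (-4/13, -36/13, -12/13).
Step 3: u_2 = a_2 − (-7/13)·u_0 − (11/14)·u_1 = (27/7, -9/7, 18/7).

u_2 = (27/7, -9/7, 18/7)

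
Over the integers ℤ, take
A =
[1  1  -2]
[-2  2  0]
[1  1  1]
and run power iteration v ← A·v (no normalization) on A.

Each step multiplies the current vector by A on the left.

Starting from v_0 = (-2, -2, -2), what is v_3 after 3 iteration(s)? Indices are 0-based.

v_3 = (24, -24, 6)

v_0 = (-2, -2, -2).
v_1 = A·v_0 = (0, 0, -6).
v_2 = A·v_1 = (12, 0, -6).
v_3 = A·v_2 = (24, -24, 6).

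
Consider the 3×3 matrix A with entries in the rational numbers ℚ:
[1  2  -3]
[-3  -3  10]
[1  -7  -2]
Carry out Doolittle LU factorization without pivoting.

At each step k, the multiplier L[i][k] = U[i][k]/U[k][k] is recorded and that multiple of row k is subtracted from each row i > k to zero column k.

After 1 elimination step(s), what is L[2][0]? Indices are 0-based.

L[2][0] = 1

k=0: U[0][0]=1
  eliminate (1,0): mult=-3, new row 1: (0, 3, 1); set L[1][0]=-3
  eliminate (2,0): mult=1, new row 2: (0, -9, 1); set L[2][0]=1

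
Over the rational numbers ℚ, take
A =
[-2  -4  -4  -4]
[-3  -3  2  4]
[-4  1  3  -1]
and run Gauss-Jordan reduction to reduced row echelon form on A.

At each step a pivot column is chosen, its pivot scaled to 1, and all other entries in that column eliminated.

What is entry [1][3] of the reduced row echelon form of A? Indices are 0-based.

[1] R0 /= -2  ⇒  (1, 2, 2, 2)
     R1 -= -3·R0  ⇒  (0, 3, 8, 10)
     R2 -= -4·R0  ⇒  (0, 9, 11, 7)
[2] R1 /= 3  ⇒  (0, 1, 8/3, 10/3)
     R0 -= 2·R1  ⇒  (1, 0, -10/3, -14/3)
     R2 -= 9·R1  ⇒  (0, 0, -13, -23)
[3] R2 /= -13  ⇒  (0, 0, 1, 23/13)
     R0 -= -10/3·R2  ⇒  (1, 0, 0, 16/13)
     R1 -= 8/3·R2  ⇒  (0, 1, 0, -18/13)

M[1][3] = -18/13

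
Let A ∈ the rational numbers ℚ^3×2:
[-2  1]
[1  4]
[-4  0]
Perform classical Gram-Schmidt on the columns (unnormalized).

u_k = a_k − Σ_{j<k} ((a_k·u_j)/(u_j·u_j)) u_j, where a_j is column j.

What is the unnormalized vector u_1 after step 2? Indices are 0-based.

Step 1: u_0 = a_0 = (-2, 1, -4).
Step 2: u_1 = a_1 − (2/21)·u_0 = (25/21, 82/21, 8/21).

u_1 = (25/21, 82/21, 8/21)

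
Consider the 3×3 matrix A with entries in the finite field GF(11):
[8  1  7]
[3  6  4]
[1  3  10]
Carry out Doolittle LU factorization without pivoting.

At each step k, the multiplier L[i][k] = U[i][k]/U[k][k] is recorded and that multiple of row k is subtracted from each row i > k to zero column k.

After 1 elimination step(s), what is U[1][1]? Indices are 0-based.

k=0: U[0][0]=8
  eliminate (1,0): mult=10, new row 1: (0, 7, 0); set L[1][0]=10
  eliminate (2,0): mult=7, new row 2: (0, 7, 5); set L[2][0]=7

U[1][1] = 7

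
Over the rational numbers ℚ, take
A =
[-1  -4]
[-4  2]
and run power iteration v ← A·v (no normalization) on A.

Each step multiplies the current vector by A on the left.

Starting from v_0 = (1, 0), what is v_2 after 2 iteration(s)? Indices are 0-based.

v_0 = (1, 0).
v_1 = A·v_0 = (-1, -4).
v_2 = A·v_1 = (17, -4).

v_2 = (17, -4)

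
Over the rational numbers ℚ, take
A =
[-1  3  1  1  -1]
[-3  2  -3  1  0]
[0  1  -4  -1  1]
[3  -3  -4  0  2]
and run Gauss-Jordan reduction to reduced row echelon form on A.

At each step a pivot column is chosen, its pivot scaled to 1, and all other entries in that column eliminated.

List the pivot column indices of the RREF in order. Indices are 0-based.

pivot columns: 0, 1, 2, 3

step 1: normalize row 0 (÷-1) = (1, -3, -1, -1, 1)
  row 1: subtract -3×row0 = (0, -7, -6, -2, 3)
  row 3: subtract 3×row0 = (0, 6, -1, 3, -1)
step 2: normalize row 1 (÷-7) = (0, 1, 6/7, 2/7, -3/7)
  row 0: subtract -3×row1 = (1, 0, 11/7, -1/7, -2/7)
  row 2: subtract 1×row1 = (0, 0, -34/7, -9/7, 10/7)
  row 3: subtract 6×row1 = (0, 0, -43/7, 9/7, 11/7)
step 3: normalize row 2 (÷-34/7) = (0, 0, 1, 9/34, -5/17)
  row 0: subtract 11/7×row2 = (1, 0, 0, -19/34, 3/17)
  row 1: subtract 6/7×row2 = (0, 1, 0, 1/17, -3/17)
  row 3: subtract -43/7×row2 = (0, 0, 0, 99/34, -4/17)
step 4: normalize row 3 (÷99/34) = (0, 0, 0, 1, -8/99)
  row 0: subtract -19/34×row3 = (1, 0, 0, 0, 13/99)
  row 1: subtract 1/17×row3 = (0, 1, 0, 0, -17/99)
  row 2: subtract 9/34×row3 = (0, 0, 1, 0, -3/11)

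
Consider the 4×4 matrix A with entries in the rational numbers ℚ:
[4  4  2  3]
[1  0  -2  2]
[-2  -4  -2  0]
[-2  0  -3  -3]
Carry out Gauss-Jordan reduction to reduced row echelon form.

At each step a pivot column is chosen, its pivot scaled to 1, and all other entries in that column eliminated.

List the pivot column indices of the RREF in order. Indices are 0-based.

step 1: normalize row 0 (÷4) = (1, 1, 1/2, 3/4)
  row 1: subtract 1×row0 = (0, -1, -5/2, 5/4)
  row 2: subtract -2×row0 = (0, -2, -1, 3/2)
  row 3: subtract -2×row0 = (0, 2, -2, -3/2)
step 2: normalize row 1 (÷-1) = (0, 1, 5/2, -5/4)
  row 0: subtract 1×row1 = (1, 0, -2, 2)
  row 2: subtract -2×row1 = (0, 0, 4, -1)
  row 3: subtract 2×row1 = (0, 0, -7, 1)
step 3: normalize row 2 (÷4) = (0, 0, 1, -1/4)
  row 0: subtract -2×row2 = (1, 0, 0, 3/2)
  row 1: subtract 5/2×row2 = (0, 1, 0, -5/8)
  row 3: subtract -7×row2 = (0, 0, 0, -3/4)
step 4: normalize row 3 (÷-3/4) = (0, 0, 0, 1)
  row 0: subtract 3/2×row3 = (1, 0, 0, 0)
  row 1: subtract -5/8×row3 = (0, 1, 0, 0)
  row 2: subtract -1/4×row3 = (0, 0, 1, 0)

pivot columns: 0, 1, 2, 3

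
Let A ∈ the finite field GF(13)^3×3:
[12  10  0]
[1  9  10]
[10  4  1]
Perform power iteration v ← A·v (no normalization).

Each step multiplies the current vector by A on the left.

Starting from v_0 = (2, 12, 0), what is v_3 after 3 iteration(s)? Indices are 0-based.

v_3 = (11, 11, 5)

v_0 = (2, 12, 0).
v_1 = A·v_0 = (1, 6, 3).
v_2 = A·v_1 = (7, 7, 11).
v_3 = A·v_2 = (11, 11, 5).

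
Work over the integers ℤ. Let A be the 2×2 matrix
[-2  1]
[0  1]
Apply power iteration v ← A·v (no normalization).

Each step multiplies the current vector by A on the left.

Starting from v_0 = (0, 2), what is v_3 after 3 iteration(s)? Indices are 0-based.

v_3 = (6, 2)

v_0 = (0, 2).
v_1 = A·v_0 = (2, 2).
v_2 = A·v_1 = (-2, 2).
v_3 = A·v_2 = (6, 2).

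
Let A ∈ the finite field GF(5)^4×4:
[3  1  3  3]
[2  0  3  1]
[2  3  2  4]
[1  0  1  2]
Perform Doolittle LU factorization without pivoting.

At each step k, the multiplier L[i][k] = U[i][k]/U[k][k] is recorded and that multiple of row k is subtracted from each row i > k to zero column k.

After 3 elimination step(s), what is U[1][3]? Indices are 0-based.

U[1][3] = 4

[col 0] pivot 3
  R1 -= 4*R0 → (0, 1, 1, 4)  (L[1][0] := 4)
  R2 -= 4*R0 → (0, 4, 0, 2)  (L[2][0] := 4)
  R3 -= 2*R0 → (0, 3, 0, 1)  (L[3][0] := 2)
[col 1] pivot 1
  R2 -= 4*R1 → (0, 0, 1, 1)  (L[2][1] := 4)
  R3 -= 3*R1 → (0, 0, 2, 4)  (L[3][1] := 3)
[col 2] pivot 1
  R3 -= 2*R2 → (0, 0, 0, 2)  (L[3][2] := 2)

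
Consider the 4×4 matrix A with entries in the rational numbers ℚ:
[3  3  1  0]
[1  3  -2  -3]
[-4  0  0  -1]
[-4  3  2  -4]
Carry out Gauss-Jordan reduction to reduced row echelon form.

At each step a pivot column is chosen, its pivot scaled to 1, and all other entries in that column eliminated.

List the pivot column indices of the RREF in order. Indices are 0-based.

step 1: normalize row 0 (÷3) = (1, 1, 1/3, 0)
  row 1: subtract 1×row0 = (0, 2, -7/3, -3)
  row 2: subtract -4×row0 = (0, 4, 4/3, -1)
  row 3: subtract -4×row0 = (0, 7, 10/3, -4)
step 2: normalize row 1 (÷2) = (0, 1, -7/6, -3/2)
  row 0: subtract 1×row1 = (1, 0, 3/2, 3/2)
  row 2: subtract 4×row1 = (0, 0, 6, 5)
  row 3: subtract 7×row1 = (0, 0, 23/2, 13/2)
step 3: normalize row 2 (÷6) = (0, 0, 1, 5/6)
  row 0: subtract 3/2×row2 = (1, 0, 0, 1/4)
  row 1: subtract -7/6×row2 = (0, 1, 0, -19/36)
  row 3: subtract 23/2×row2 = (0, 0, 0, -37/12)
step 4: normalize row 3 (÷-37/12) = (0, 0, 0, 1)
  row 0: subtract 1/4×row3 = (1, 0, 0, 0)
  row 1: subtract -19/36×row3 = (0, 1, 0, 0)
  row 2: subtract 5/6×row3 = (0, 0, 1, 0)

pivot columns: 0, 1, 2, 3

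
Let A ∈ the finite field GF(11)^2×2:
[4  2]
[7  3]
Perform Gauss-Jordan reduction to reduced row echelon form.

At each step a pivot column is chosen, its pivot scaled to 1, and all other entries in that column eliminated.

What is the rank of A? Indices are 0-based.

rank = 2

step 1: normalize row 0 (÷4) = (1, 6)
  row 1: subtract 7×row0 = (0, 5)
step 2: normalize row 1 (÷5) = (0, 1)
  row 0: subtract 6×row1 = (1, 0)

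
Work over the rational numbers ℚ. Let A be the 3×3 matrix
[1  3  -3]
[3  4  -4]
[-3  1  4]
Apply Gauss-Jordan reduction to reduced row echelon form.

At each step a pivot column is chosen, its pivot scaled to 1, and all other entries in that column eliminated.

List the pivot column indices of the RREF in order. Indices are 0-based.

pivot(0,0)=1: scale R0 → (1, 3, -3)
  clear (1,0): R1 −= (3)R0 → (0, -5, 5)
  clear (2,0): R2 −= (-3)R0 → (0, 10, -5)
pivot(1,1)=-5: scale R1 → (0, 1, -1)
  clear (0,1): R0 −= (3)R1 → (1, 0, 0)
  clear (2,1): R2 −= (10)R1 → (0, 0, 5)
pivot(2,2)=5: scale R2 → (0, 0, 1)
  clear (1,2): R1 −= (-1)R2 → (0, 1, 0)

pivot columns: 0, 1, 2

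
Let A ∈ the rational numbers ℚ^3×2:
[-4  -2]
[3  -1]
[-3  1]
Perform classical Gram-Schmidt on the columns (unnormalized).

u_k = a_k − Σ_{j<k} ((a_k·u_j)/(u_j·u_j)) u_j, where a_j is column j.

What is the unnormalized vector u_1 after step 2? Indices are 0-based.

u_1 = (-30/17, -20/17, 20/17)

Step 1: u_0 = a_0 = (-4, 3, -3).
Step 2: u_1 = a_1 − (1/17)·u_0 = (-30/17, -20/17, 20/17).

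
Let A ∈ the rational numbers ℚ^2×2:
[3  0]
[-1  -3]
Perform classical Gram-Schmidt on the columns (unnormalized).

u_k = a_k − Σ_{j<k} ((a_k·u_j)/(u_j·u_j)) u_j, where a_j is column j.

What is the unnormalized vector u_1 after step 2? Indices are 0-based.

u_1 = (-9/10, -27/10)

Step 1: u_0 = a_0 = (3, -1).
Step 2: u_1 = a_1 − (3/10)·u_0 = (-9/10, -27/10).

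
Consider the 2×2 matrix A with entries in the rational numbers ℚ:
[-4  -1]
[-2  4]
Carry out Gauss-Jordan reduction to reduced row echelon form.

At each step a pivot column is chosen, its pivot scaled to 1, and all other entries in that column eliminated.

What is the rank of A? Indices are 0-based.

[1] R0 /= -4  ⇒  (1, 1/4)
     R1 -= -2·R0  ⇒  (0, 9/2)
[2] R1 /= 9/2  ⇒  (0, 1)
     R0 -= 1/4·R1  ⇒  (1, 0)

rank = 2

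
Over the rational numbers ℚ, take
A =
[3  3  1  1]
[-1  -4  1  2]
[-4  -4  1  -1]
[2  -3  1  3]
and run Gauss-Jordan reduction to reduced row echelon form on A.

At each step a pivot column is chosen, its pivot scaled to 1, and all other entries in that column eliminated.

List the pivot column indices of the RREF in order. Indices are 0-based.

[1] R0 /= 3  ⇒  (1, 1, 1/3, 1/3)
     R1 -= -1·R0  ⇒  (0, -3, 4/3, 7/3)
     R2 -= -4·R0  ⇒  (0, 0, 7/3, 1/3)
     R3 -= 2·R0  ⇒  (0, -5, 1/3, 7/3)
[2] R1 /= -3  ⇒  (0, 1, -4/9, -7/9)
     R0 -= 1·R1  ⇒  (1, 0, 7/9, 10/9)
     R3 -= -5·R1  ⇒  (0, 0, -17/9, -14/9)
[3] R2 /= 7/3  ⇒  (0, 0, 1, 1/7)
     R0 -= 7/9·R2  ⇒  (1, 0, 0, 1)
     R1 -= -4/9·R2  ⇒  (0, 1, 0, -5/7)
     R3 -= -17/9·R2  ⇒  (0, 0, 0, -9/7)
[4] R3 /= -9/7  ⇒  (0, 0, 0, 1)
     R0 -= 1·R3  ⇒  (1, 0, 0, 0)
     R1 -= -5/7·R3  ⇒  (0, 1, 0, 0)
     R2 -= 1/7·R3  ⇒  (0, 0, 1, 0)

pivot columns: 0, 1, 2, 3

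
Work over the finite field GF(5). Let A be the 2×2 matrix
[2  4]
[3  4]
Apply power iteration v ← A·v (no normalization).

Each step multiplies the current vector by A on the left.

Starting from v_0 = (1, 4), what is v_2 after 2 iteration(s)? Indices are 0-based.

v_2 = (2, 0)

v_0 = (1, 4).
v_1 = A·v_0 = (3, 4).
v_2 = A·v_1 = (2, 0).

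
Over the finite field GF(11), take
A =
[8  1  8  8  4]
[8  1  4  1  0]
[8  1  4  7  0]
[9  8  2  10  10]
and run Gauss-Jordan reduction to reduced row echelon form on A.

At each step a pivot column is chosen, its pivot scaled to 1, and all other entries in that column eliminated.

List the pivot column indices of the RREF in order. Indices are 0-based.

pivot(0,0)=8: scale R0 → (1, 7, 1, 1, 6)
  clear (1,0): R1 −= (8)R0 → (0, 0, 7, 4, 7)
  clear (2,0): R2 −= (8)R0 → (0, 0, 7, 10, 7)
  clear (3,0): R3 −= (9)R0 → (0, 0, 4, 1, 0)
col 1: no nonzero at/below row 1; advance.
pivot(1,2)=7: scale R1 → (0, 0, 1, 10, 1)
  clear (0,2): R0 −= (1)R1 → (1, 7, 0, 2, 5)
  clear (2,2): R2 −= (7)R1 → (0, 0, 0, 6, 0)
  clear (3,2): R3 −= (4)R1 → (0, 0, 0, 5, 7)
pivot(2,3)=6: scale R2 → (0, 0, 0, 1, 0)
  clear (0,3): R0 −= (2)R2 → (1, 7, 0, 0, 5)
  clear (1,3): R1 −= (10)R2 → (0, 0, 1, 0, 1)
  clear (3,3): R3 −= (5)R2 → (0, 0, 0, 0, 7)
pivot(3,4)=7: scale R3 → (0, 0, 0, 0, 1)
  clear (0,4): R0 −= (5)R3 → (1, 7, 0, 0, 0)
  clear (1,4): R1 −= (1)R3 → (0, 0, 1, 0, 0)

pivot columns: 0, 2, 3, 4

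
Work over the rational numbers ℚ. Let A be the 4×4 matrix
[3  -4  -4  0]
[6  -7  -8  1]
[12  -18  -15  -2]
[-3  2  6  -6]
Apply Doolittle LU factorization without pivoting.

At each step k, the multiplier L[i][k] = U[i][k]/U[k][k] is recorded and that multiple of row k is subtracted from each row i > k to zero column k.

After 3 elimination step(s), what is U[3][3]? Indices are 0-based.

Step 1: pivot at (0,0) is 3.
  row1 ← row1 − (2)·row0  ⇒  L[1][0]=2, U row1=(0, 1, 0, 1)
  row2 ← row2 − (4)·row0  ⇒  L[2][0]=4, U row2=(0, -2, 1, -2)
  row3 ← row3 − (-1)·row0  ⇒  L[3][0]=-1, U row3=(0, -2, 2, -6)
Step 2: pivot at (1,1) is 1.
  row2 ← row2 − (-2)·row1  ⇒  L[2][1]=-2, U row2=(0, 0, 1, 0)
  row3 ← row3 − (-2)·row1  ⇒  L[3][1]=-2, U row3=(0, 0, 2, -4)
Step 3: pivot at (2,2) is 1.
  row3 ← row3 − (2)·row2  ⇒  L[3][2]=2, U row3=(0, 0, 0, -4)

U[3][3] = -4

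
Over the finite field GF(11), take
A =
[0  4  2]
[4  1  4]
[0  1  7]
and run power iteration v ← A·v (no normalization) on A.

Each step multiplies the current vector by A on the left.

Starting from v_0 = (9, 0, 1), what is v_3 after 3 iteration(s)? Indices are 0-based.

v_0 = (9, 0, 1).
v_1 = A·v_0 = (2, 7, 7).
v_2 = A·v_1 = (9, 10, 1).
v_3 = A·v_2 = (9, 6, 6).

v_3 = (9, 6, 6)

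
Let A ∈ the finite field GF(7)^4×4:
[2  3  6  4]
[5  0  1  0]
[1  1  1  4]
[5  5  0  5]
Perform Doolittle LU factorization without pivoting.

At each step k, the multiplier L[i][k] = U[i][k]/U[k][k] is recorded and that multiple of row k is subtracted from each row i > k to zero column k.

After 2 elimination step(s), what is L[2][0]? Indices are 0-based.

k=0: U[0][0]=2
  eliminate (1,0): mult=6, new row 1: (0, 3, 0, 4); set L[1][0]=6
  eliminate (2,0): mult=4, new row 2: (0, 3, 5, 2); set L[2][0]=4
  eliminate (3,0): mult=6, new row 3: (0, 1, 6, 2); set L[3][0]=6
k=1: U[1][1]=3
  eliminate (2,1): mult=1, new row 2: (0, 0, 5, 5); set L[2][1]=1
  eliminate (3,1): mult=5, new row 3: (0, 0, 6, 3); set L[3][1]=5

L[2][0] = 4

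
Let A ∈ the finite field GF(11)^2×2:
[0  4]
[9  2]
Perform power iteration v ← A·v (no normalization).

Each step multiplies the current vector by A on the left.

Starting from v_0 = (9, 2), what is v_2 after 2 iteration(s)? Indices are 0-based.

v_2 = (10, 0)

v_0 = (9, 2).
v_1 = A·v_0 = (8, 8).
v_2 = A·v_1 = (10, 0).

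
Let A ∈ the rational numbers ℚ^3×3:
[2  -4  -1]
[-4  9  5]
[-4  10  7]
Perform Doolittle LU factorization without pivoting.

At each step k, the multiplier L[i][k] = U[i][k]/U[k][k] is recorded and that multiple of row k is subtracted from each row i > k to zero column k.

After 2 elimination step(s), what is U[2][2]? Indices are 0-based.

U[2][2] = -1

[col 0] pivot 2
  R1 -= -2*R0 → (0, 1, 3)  (L[1][0] := -2)
  R2 -= -2*R0 → (0, 2, 5)  (L[2][0] := -2)
[col 1] pivot 1
  R2 -= 2*R1 → (0, 0, -1)  (L[2][1] := 2)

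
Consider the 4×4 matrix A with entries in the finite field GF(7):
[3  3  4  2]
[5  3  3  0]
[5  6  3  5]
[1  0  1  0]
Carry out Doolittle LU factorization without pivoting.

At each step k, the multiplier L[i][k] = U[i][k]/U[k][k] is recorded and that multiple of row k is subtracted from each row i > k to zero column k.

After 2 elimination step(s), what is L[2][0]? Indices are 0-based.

L[2][0] = 4

[col 0] pivot 3
  R1 -= 4*R0 → (0, 5, 1, 6)  (L[1][0] := 4)
  R2 -= 4*R0 → (0, 1, 1, 4)  (L[2][0] := 4)
  R3 -= 5*R0 → (0, 6, 2, 4)  (L[3][0] := 5)
[col 1] pivot 5
  R2 -= 3*R1 → (0, 0, 5, 0)  (L[2][1] := 3)
  R3 -= 4*R1 → (0, 0, 5, 1)  (L[3][1] := 4)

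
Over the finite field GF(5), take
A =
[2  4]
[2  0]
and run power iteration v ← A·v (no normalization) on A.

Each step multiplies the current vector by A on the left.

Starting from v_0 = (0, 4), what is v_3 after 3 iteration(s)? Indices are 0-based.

v_0 = (0, 4).
v_1 = A·v_0 = (1, 0).
v_2 = A·v_1 = (2, 2).
v_3 = A·v_2 = (2, 4).

v_3 = (2, 4)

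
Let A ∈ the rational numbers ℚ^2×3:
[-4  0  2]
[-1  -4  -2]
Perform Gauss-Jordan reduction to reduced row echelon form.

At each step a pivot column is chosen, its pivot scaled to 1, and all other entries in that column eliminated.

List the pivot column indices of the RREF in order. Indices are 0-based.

pivot columns: 0, 1

step 1: normalize row 0 (÷-4) = (1, 0, -1/2)
  row 1: subtract -1×row0 = (0, -4, -5/2)
step 2: normalize row 1 (÷-4) = (0, 1, 5/8)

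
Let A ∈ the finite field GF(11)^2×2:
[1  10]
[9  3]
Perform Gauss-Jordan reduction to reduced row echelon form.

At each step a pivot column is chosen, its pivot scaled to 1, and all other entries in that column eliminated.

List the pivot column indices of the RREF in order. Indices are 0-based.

pivot columns: 0, 1

pivot(0,0)=1: scale R0 → (1, 10)
  clear (1,0): R1 −= (9)R0 → (0, 1)
pivot(1,1)=1: scale R1 → (0, 1)
  clear (0,1): R0 −= (10)R1 → (1, 0)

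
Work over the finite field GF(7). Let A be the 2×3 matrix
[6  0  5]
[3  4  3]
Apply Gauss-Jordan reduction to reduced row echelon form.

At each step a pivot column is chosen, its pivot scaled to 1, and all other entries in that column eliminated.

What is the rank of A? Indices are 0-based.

[1] R0 /= 6  ⇒  (1, 0, 2)
     R1 -= 3·R0  ⇒  (0, 4, 4)
[2] R1 /= 4  ⇒  (0, 1, 1)

rank = 2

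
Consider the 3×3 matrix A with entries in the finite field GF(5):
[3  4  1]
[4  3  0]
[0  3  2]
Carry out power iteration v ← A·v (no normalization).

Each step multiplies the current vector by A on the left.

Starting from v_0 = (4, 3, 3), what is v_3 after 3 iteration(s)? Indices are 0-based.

v_3 = (0, 3, 4)

v_0 = (4, 3, 3).
v_1 = A·v_0 = (2, 0, 0).
v_2 = A·v_1 = (1, 3, 0).
v_3 = A·v_2 = (0, 3, 4).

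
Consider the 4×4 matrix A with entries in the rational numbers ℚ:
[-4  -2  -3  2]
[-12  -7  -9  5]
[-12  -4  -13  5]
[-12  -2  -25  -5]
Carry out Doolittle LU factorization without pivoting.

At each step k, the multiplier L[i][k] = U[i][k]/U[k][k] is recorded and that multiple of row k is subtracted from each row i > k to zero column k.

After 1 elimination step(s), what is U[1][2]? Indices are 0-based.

U[1][2] = 0

Step 1: pivot at (0,0) is -4.
  row1 ← row1 − (3)·row0  ⇒  L[1][0]=3, U row1=(0, -1, 0, -1)
  row2 ← row2 − (3)·row0  ⇒  L[2][0]=3, U row2=(0, 2, -4, -1)
  row3 ← row3 − (3)·row0  ⇒  L[3][0]=3, U row3=(0, 4, -16, -11)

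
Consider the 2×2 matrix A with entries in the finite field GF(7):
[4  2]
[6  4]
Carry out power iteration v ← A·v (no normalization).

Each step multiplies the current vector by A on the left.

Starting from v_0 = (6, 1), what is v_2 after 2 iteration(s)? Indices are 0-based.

v_2 = (2, 1)

v_0 = (6, 1).
v_1 = A·v_0 = (5, 5).
v_2 = A·v_1 = (2, 1).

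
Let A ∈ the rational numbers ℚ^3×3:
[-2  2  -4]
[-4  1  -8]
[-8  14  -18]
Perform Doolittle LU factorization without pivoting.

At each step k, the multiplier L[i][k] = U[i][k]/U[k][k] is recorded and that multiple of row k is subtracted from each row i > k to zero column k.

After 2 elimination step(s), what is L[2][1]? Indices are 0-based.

[col 0] pivot -2
  R1 -= 2*R0 → (0, -3, 0)  (L[1][0] := 2)
  R2 -= 4*R0 → (0, 6, -2)  (L[2][0] := 4)
[col 1] pivot -3
  R2 -= -2*R1 → (0, 0, -2)  (L[2][1] := -2)

L[2][1] = -2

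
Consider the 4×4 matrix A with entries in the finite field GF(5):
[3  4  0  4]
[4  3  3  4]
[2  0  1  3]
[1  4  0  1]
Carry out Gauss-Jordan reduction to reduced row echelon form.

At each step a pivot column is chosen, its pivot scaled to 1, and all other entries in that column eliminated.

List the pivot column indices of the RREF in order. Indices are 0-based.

pivot(0,0)=3: scale R0 → (1, 3, 0, 3)
  clear (1,0): R1 −= (4)R0 → (0, 1, 3, 2)
  clear (2,0): R2 −= (2)R0 → (0, 4, 1, 2)
  clear (3,0): R3 −= (1)R0 → (0, 1, 0, 3)
pivot(1,1)=1: scale R1 → (0, 1, 3, 2)
  clear (0,1): R0 −= (3)R1 → (1, 0, 1, 2)
  clear (2,1): R2 −= (4)R1 → (0, 0, 4, 4)
  clear (3,1): R3 −= (1)R1 → (0, 0, 2, 1)
pivot(2,2)=4: scale R2 → (0, 0, 1, 1)
  clear (0,2): R0 −= (1)R2 → (1, 0, 0, 1)
  clear (1,2): R1 −= (3)R2 → (0, 1, 0, 4)
  clear (3,2): R3 −= (2)R2 → (0, 0, 0, 4)
pivot(3,3)=4: scale R3 → (0, 0, 0, 1)
  clear (0,3): R0 −= (1)R3 → (1, 0, 0, 0)
  clear (1,3): R1 −= (4)R3 → (0, 1, 0, 0)
  clear (2,3): R2 −= (1)R3 → (0, 0, 1, 0)

pivot columns: 0, 1, 2, 3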